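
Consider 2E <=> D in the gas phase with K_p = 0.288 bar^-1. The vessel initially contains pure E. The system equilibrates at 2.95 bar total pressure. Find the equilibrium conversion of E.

Basis: 1 mol E initially; let X = conversion of E. Extent ξ = 0.5X.
Mole table: n_E = 1 − X; n_D = 0.5X.
Summing: n_T = 1 − 0.5X.
y_i = n_i/n_T, p_i = y_i·P. K_p = p_D / (p_E^2).
This yields a degree-2 equation in X; solving on (0,1), X = 0.523.

X = 0.523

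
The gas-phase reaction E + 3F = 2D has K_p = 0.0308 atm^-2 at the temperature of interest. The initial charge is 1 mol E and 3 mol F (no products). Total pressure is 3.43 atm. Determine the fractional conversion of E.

X = 0.251

Let X = conversion of E (basis 1 mol E); extent of reaction ξ = X.
Moles: n_E = 1 − X; n_F = 3 − 3X; n_D = 2X.
Summing: n_T = 4 − 2X.
y_i = n_i/n_T, p_i = y_i·P. K_p = p_D^2 / (p_E p_F^3).
This yields a degree-4 equation in X; solving on (0,1), X = 0.251.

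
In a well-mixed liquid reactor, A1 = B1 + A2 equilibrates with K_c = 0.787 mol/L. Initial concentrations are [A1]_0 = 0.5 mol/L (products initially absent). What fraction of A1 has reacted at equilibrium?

X = 0.694

Let X = conversion of A1; extent ξ = 0.5·X mol/L.
Concentrations: [A1] = 0.5 − 0.5X; [B1] = 0.5X; [A2] = 0.5X.
K_c = [B1] [A2] / ([A1]).
Setting equal to 0.787 and solving for X on (0,1) gives X = 0.694.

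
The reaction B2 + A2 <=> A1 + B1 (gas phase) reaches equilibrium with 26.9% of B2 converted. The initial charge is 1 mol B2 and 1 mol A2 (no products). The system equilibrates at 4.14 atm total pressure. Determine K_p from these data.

Basis: 1 mol B2 initially; let X = conversion of B2. Extent ξ = X.
At extent ξ: n_B2 = 1 − X; n_A2 = 1 − X; n_A1 = X; n_B1 = X.
Since Δν = 0, n_T = 2 throughout.
At X = 0.269: n_B2 = 0.731, n_A2 = 0.731, n_A1 = 0.269, n_B1 = 0.269, n_T = 2.
p_i = (n_i/n_T)·P. K_p = p_A1 p_B1 / (p_B2 p_A2) = 0.135.

K_p = 0.135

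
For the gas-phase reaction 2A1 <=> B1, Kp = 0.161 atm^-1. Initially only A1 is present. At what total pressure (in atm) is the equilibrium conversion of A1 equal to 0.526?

Basis: 1 mol A1 initially; let X = conversion of A1. Extent ξ = 0.5X.
Species balance: n_A1 = 1 − X; n_B1 = 0.5X.
n_T = Σnᵢ = 1 − 0.5X.
Kp = p_B1 / (p_A1^2) with p_i = (n_i/n_T)·P.
At X = 0.526: the mole-fraction product g(X) = Π y_i^ν_i = 0.8627. Since Kp = g(X)·P^{-1}, P = (g/Kp)^(1/1) = (0.8627/0.161)^(1/1) = 5.36 atm.

P = 5.36 atm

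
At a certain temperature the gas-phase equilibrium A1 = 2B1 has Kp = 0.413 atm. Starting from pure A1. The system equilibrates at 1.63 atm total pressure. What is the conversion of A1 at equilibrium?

Let X = conversion of A1 (basis 1 mol A1); extent of reaction ξ = X.
Species balance: n_A1 = 1 − X; n_B1 = 2X.
n_T = Σnᵢ = 1 + X.
y_i = n_i/n_T, p_i = y_i·P. Kp = p_B1^2 / (p_A1).
Equating to 0.413 atm and solving on 0 < X < 1: X = 0.244.

X = 0.244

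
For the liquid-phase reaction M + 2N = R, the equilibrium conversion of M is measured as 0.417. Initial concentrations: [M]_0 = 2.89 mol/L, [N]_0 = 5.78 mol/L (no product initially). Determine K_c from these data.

K_c = 0.063 (mol/L)^-2

Let X = conversion of M.
Concentrations: [M] = 2.89 − 2.89X; [N] = 5.78 − 5.78X; [R] = 2.89X.
At X = 0.417: [M] = 1.68, [N] = 3.37, [R] = 1.21.
K_c = [R] / ([M] [N]^2) = 0.063 (mol/L)^-2.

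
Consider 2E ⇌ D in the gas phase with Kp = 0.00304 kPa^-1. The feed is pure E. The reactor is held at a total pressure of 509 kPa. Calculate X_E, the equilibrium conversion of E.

X = 0.627

Take 1 mol E as basis and let X be its fractional conversion, so ξ = 0.5X.
Species balance: n_E = 1 − X; n_D = 0.5X.
Summing: n_T = 1 − 0.5X.
Mole fractions y_i = n_i/n_T; Kp = p_D / (p_E^2) with p_i = y_i·P.
Setting this equal to 0.00304 kPa^-1 and taking the physical root (0 < X < 1) gives X = 0.627.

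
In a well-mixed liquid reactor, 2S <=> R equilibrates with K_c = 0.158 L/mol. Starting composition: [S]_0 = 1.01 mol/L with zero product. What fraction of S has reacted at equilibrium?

X = 0.203

Let X = conversion of S; extent ξ = 1.01X/2 mol/L.
Concentrations: [S] = 1.01 − 1.01X; [R] = 0.505X.
K_c = [R] / ([S]^2).
Setting equal to 0.158 and solving for X on (0,1) gives X = 0.203.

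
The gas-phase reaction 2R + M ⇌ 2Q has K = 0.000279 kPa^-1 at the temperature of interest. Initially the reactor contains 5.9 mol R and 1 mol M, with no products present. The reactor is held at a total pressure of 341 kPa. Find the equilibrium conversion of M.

Let X = conversion of M (basis 1 mol M); extent of reaction ξ = X.
Mole table: n_R = 5.9 − 2X; n_M = 1 − X; n_Q = 2X.
Total moles n_T = 6.9 − X.
Mole fractions y_i = n_i/n_T; K = p_Q^2 / (p_R^2 p_M) with p_i = y_i·P.
Setting this equal to 0.000279 kPa^-1 and taking the physical root (0 < X < 1) gives X = 0.273.

X = 0.273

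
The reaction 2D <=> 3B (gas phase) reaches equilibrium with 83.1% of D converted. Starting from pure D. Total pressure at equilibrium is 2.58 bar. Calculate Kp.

Take 1 mol D as basis and let X be its fractional conversion, so ξ = 0.5X.
Species balance: n_D = 1 − X; n_B = 1.5X.
n_T = Σnᵢ = 1 + 0.5X.
At X = 0.831: n_D = 0.169, n_B = 1.25, n_T = 1.42.
p_i = (n_i/n_T)·P. Kp = p_B^3 / (p_D^2) = 124 bar.

Kp = 124 bar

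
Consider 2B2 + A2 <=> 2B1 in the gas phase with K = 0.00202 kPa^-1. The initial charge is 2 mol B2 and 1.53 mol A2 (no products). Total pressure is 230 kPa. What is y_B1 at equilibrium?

Take 2 mol B2 as basis and let X be its fractional conversion, so ξ = X.
Species balance: n_B2 = 2 − 2X; n_A2 = 1.53 − X; n_B1 = 2X.
n_T = Σnᵢ = 3.53 − X.
Mole fractions y_i = n_i/n_T; K = p_B1^2 / (p_B2^2 p_A2) with p_i = y_i·P.
Equating to 0.00202 kPa^-1 and solving on 0 < X < 1: X = 0.296.
Then n_B1 = 0.593, n_T = 3.23, so y_B1 = 0.183.

y_B1 = 0.183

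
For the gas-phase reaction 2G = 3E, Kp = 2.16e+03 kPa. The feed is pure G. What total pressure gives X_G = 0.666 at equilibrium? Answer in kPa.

P = 322 kPa

Basis: 1 mol G initially; let X = conversion of G. Extent ξ = 0.5X.
Mole table: n_G = 1 − X; n_E = 1.5X.
Total moles n_T = 1 + 0.5X.
Kp = p_E^3 / (p_G^2) with p_i = (n_i/n_T)·P.
At X = 0.666: the mole-fraction product g(X) = Π y_i^ν_i = 6.705. Since Kp = g(X)·P^{1}, P = (Kp/g)^(1/1) = (2.16e+03/6.705)^(1/1) = 322 kPa.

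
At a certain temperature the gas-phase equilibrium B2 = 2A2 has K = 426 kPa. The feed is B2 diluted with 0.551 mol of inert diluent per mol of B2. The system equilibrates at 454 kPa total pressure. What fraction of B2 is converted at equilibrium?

Basis: 1 mol B2 initially; let X = conversion of B2. Extent ξ = X.
Species balance: n_B2 = 1 − X; n_A2 = 2X; n_I = 0.551 (inert).
n_T = Σnᵢ = 1.55 + X.
y_i = n_i/n_T, p_i = y_i·P. K = p_A2^2 / (p_B2).
Substituting and setting equal to 426 kPa gives a polynomial in X; the root in (0,1) is X = 0.493.

X = 0.493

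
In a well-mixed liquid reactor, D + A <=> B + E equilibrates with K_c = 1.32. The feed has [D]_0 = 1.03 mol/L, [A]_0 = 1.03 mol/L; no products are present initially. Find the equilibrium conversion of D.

X = 0.535

Let X = conversion of D; extent ξ = 1.03·X mol/L.
Concentrations: [D] = 1.03 − 1.03X; [A] = 1.03 − 1.03X; [B] = 1.03X; [E] = 1.03X.
K_c = [B] [E] / ([D] [A]).
Equating to 1.32: the physical root is X = 0.535.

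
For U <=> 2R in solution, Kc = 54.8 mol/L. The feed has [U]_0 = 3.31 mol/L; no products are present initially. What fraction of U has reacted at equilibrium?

X = 0.833

Let X = conversion of U; extent ξ = 3.31·X mol/L.
Concentrations: [U] = 3.31 − 3.31X; [R] = 6.62X.
Kc = [R]^2 / ([U]).
Setting equal to 54.8 and solving for X on (0,1) gives X = 0.833.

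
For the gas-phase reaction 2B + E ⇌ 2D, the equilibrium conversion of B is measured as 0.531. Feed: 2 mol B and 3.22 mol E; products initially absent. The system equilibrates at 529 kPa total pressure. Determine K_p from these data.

Let X = conversion of B (basis 2 mol B); extent of reaction ξ = X.
Moles: n_B = 2 − 2X; n_E = 3.22 − X; n_D = 2X.
Total moles n_T = 5.22 − X.
At X = 0.531: n_B = 0.938, n_E = 2.69, n_D = 1.06, n_T = 4.69.
p_i = (n_i/n_T)·P. K_p = p_D^2 / (p_B^2 p_E) = 0.00423 kPa^-1.

K_p = 0.00423 kPa^-1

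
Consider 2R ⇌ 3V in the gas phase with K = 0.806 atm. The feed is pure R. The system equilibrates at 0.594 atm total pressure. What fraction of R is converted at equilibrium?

Take 1 mol R as basis and let X be its fractional conversion, so ξ = 0.5X.
Mole table: n_R = 1 − X; n_V = 1.5X.
Summing: n_T = 1 + 0.5X.
y_i = n_i/n_T, p_i = y_i·P. K = p_V^3 / (p_R^2).
This yields a degree-3 equation in X; solving on (0,1), X = 0.501.

X = 0.501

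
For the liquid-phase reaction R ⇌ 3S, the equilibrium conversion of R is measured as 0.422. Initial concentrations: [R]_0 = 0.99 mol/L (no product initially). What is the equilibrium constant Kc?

Let X = conversion of R.
Concentrations: [R] = 0.99 − 0.99X; [S] = 2.97X.
At X = 0.422: [R] = 0.572, [S] = 1.25.
Kc = [S]^3 / ([R]) = 3.44 (mol/L)^2.

Kc = 3.44 (mol/L)^2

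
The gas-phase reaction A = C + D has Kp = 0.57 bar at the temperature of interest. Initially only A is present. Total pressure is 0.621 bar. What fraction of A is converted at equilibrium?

Take 1 mol A as basis and let X be its fractional conversion, so ξ = X.
Mole table: n_A = 1 − X; n_C = X; n_D = X.
Total moles n_T = 1 + X.
Mole fractions y_i = n_i/n_T; Kp = p_C p_D / (p_A) with p_i = y_i·P.
This yields a degree-2 equation in X; solving on (0,1), X = 0.692.

X = 0.692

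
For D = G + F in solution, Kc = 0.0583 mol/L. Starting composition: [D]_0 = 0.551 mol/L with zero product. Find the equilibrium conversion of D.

Let X = conversion of D; extent ξ = 0.551·X mol/L.
Concentrations: [D] = 0.551 − 0.551X; [G] = 0.551X; [F] = 0.551X.
Kc = [G] [F] / ([D]).
Setting equal to 0.0583 and solving for X on (0,1) gives X = 0.277.

X = 0.277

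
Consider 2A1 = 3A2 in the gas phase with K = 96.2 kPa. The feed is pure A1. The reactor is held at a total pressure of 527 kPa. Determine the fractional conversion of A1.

X = 0.310

Basis: 1 mol A1 initially; let X = conversion of A1. Extent ξ = 0.5X.
Mole table: n_A1 = 1 − X; n_A2 = 1.5X.
Summing: n_T = 1 + 0.5X.
Mole fractions y_i = n_i/n_T; K = p_A2^3 / (p_A1^2) with p_i = y_i·P.
Setting this equal to 96.2 kPa and taking the physical root (0 < X < 1) gives X = 0.310.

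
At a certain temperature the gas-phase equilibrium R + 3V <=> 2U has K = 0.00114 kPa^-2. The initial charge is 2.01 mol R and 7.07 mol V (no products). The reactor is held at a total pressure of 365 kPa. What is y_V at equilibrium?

Let X = conversion of R (basis 2.01 mol R); extent of reaction ξ = 2.01X.
Moles: n_R = 2.01 − 2.01X; n_V = 7.07 − 6.03X; n_U = 4.02X.
Total moles n_T = 9.08 − 4.02X.
With p_i = (n_i/n_T)P, K = p_U^2 / (p_R p_V^3).
Substituting and setting equal to 0.00114 kPa^-2 gives a polynomial in X; the root in (0,1) is X = 0.844.
Then n_V = 1.98, n_T = 5.69, so y_V = 0.349.

y_V = 0.349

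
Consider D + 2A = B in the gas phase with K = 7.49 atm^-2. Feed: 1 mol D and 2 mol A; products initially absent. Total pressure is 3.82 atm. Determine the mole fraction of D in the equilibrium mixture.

Let X = conversion of D (basis 1 mol D); extent of reaction ξ = X.
Moles: n_D = 1 − X; n_A = 2 − 2X; n_B = X.
Total moles n_T = 3 − 2X.
Mole fractions y_i = n_i/n_T; K = p_B / (p_D p_A^2) with p_i = y_i·P.
This yields a degree-3 equation in X; solving on (0,1), X = 0.851.
Then n_D = 0.149, n_T = 1.3, so y_D = 0.115.

y_D = 0.115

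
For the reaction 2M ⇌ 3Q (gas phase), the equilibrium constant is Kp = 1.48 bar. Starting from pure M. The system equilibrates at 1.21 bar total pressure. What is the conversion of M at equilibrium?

X = 0.490

Take 1 mol M as basis and let X be its fractional conversion, so ξ = 0.5X.
Moles: n_M = 1 − X; n_Q = 1.5X.
Total moles n_T = 1 + 0.5X.
With p_i = (n_i/n_T)P, Kp = p_Q^3 / (p_M^2).
Substituting and setting equal to 1.48 bar gives a polynomial in X; the root in (0,1) is X = 0.490.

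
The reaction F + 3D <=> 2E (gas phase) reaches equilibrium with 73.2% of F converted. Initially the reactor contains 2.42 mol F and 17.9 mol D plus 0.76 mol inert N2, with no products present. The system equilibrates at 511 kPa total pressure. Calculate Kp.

Take 2.42 mol F as basis and let X be its fractional conversion, so ξ = 2.42X.
Species balance: n_F = 2.42 − 2.42X; n_D = 17.9 − 7.26X; n_E = 4.84X; n_I = 0.76 (inert).
Total moles n_T = 21.1 − 4.84X.
At X = 0.732: n_F = 0.649, n_D = 12.6, n_E = 3.54, n_T = 17.5.
p_i = (n_i/n_T)·P. Kp = p_E^2 / (p_F p_D^3) = 1.14e-05 kPa^-2.

Kp = 1.14e-05 kPa^-2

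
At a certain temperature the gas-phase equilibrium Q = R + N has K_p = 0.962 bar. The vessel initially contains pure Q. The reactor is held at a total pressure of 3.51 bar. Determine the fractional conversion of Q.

Let X = conversion of Q (basis 1 mol Q); extent of reaction ξ = X.
Mole table: n_Q = 1 − X; n_R = X; n_N = X.
Summing: n_T = 1 + X.
y_i = n_i/n_T, p_i = y_i·P. K_p = p_R p_N / (p_Q).
Setting this equal to 0.962 bar and taking the physical root (0 < X < 1) gives X = 0.464.

X = 0.464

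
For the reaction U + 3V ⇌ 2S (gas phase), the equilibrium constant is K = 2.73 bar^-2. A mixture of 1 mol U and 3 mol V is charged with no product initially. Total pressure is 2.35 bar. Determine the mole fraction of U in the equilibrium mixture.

y_U = 0.145

Basis: 1 mol U initially; let X = conversion of U. Extent ξ = X.
Species balance: n_U = 1 − X; n_V = 3 − 3X; n_S = 2X.
n_T = Σnᵢ = 4 − 2X.
y_i = n_i/n_T, p_i = y_i·P. K = p_S^2 / (p_U p_V^3).
Substituting and setting equal to 2.73 bar^-2 gives a polynomial in X; the root in (0,1) is X = 0.593.
Then n_U = 0.407, n_T = 2.81, so y_U = 0.145.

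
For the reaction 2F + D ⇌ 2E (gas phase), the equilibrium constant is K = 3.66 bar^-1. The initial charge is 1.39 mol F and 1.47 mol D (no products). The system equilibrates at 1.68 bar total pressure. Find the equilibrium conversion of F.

Take 1.39 mol F as basis and let X be its fractional conversion, so ξ = 0.695X.
Moles: n_F = 1.39 − 1.39X; n_D = 1.47 − 0.695X; n_E = 1.39X.
Total moles n_T = 2.86 − 0.695X.
y_i = n_i/n_T, p_i = y_i·P. K = p_E^2 / (p_F^2 p_D).
This yields a degree-3 equation in X; solving on (0,1), X = 0.619.

X = 0.619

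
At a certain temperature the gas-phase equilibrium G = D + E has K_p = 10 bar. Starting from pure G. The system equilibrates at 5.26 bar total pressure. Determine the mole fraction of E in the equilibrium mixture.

y_E = 0.447

Take 1 mol G as basis and let X be its fractional conversion, so ξ = X.
At extent ξ: n_G = 1 − X; n_D = X; n_E = X.
Summing: n_T = 1 + X.
Mole fractions y_i = n_i/n_T; K_p = p_D p_E / (p_G) with p_i = y_i·P.
This yields a degree-2 equation in X; solving on (0,1), X = 0.810.
Then n_E = 0.81, n_T = 1.81, so y_E = 0.447.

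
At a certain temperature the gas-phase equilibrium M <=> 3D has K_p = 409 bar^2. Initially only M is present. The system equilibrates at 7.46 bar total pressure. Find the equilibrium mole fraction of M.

Basis: 1 mol M initially; let X = conversion of M. Extent ξ = X.
At extent ξ: n_M = 1 − X; n_D = 3X.
n_T = Σnᵢ = 1 + 2X.
With p_i = (n_i/n_T)P, K_p = p_D^3 / (p_M).
Setting this equal to 409 bar^2 and taking the physical root (0 < X < 1) gives X = 0.751.
Then n_M = 0.249, n_T = 2.5, so y_M = 0.099.

y_M = 0.099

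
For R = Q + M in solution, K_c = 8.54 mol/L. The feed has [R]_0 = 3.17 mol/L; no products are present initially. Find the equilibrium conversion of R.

Let X = conversion of R; extent ξ = 3.17·X mol/L.
Concentrations: [R] = 3.17 − 3.17X; [Q] = 3.17X; [M] = 3.17X.
K_c = [Q] [M] / ([R]).
Setting equal to 8.54 and solving for X on (0,1) gives X = 0.776.

X = 0.776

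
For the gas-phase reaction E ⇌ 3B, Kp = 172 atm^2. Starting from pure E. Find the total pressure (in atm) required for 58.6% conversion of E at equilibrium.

P = 7.86 atm

Basis: 1 mol E initially; let X = conversion of E. Extent ξ = X.
Species balance: n_E = 1 − X; n_B = 3X.
Total moles n_T = 1 + 2X.
Kp = p_B^3 / (p_E) with p_i = (n_i/n_T)·P.
At X = 0.586: the mole-fraction product g(X) = Π y_i^ν_i = 2.782. Since Kp = g(X)·P^{2}, P = (Kp/g)^(1/2) = (172/2.782)^(1/2) = 7.86 atm.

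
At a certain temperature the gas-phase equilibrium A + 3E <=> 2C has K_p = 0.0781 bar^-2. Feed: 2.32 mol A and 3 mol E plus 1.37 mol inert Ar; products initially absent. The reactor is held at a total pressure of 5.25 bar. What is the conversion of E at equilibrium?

Take 3 mol E as basis and let X be its fractional conversion, so ξ = X.
Species balance: n_A = 2.32 − X; n_E = 3 − 3X; n_C = 2X; n_I = 1.37 (inert).
n_T = Σnᵢ = 6.69 − 2X.
y_i = n_i/n_T, p_i = y_i·P. K_p = p_C^2 / (p_A p_E^3).
This yields a degree-4 equation in X; solving on (0,1), X = 0.408.

X = 0.408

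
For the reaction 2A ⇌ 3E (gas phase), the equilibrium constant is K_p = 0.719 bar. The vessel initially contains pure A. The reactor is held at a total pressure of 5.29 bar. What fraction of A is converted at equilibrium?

X = 0.286

Let X = conversion of A (basis 1 mol A); extent of reaction ξ = 0.5X.
Moles: n_A = 1 − X; n_E = 1.5X.
Summing: n_T = 1 + 0.5X.
Mole fractions y_i = n_i/n_T; K_p = p_E^3 / (p_A^2) with p_i = y_i·P.
Setting this equal to 0.719 bar and taking the physical root (0 < X < 1) gives X = 0.286.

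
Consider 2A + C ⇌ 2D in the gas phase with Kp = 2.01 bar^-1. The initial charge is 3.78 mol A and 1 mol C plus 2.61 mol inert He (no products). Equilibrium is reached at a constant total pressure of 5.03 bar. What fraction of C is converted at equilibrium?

X = 0.734

Take 1 mol C as basis and let X be its fractional conversion, so ξ = X.
Moles: n_A = 3.78 − 2X; n_C = 1 − X; n_D = 2X; n_I = 2.61 (inert).
Summing: n_T = 7.39 − X.
Mole fractions y_i = n_i/n_T; Kp = p_D^2 / (p_A^2 p_C) with p_i = y_i·P.
Substituting and setting equal to 2.01 bar^-1 gives a polynomial in X; the root in (0,1) is X = 0.734.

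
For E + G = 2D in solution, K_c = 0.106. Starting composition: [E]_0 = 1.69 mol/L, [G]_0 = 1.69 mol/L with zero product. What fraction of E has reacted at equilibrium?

X = 0.140

Let X = conversion of E; extent ξ = 1.69·X mol/L.
Concentrations: [E] = 1.69 − 1.69X; [G] = 1.69 − 1.69X; [D] = 3.38X.
K_c = [D]^2 / ([E] [G]).
Setting equal to 0.106 and solving for X on (0,1) gives X = 0.140.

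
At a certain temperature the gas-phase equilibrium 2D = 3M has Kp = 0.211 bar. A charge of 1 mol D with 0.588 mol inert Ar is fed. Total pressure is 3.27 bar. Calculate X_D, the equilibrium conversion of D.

Basis: 1 mol D initially; let X = conversion of D. Extent ξ = 0.5X.
Moles: n_D = 1 − X; n_M = 1.5X; n_I = 0.588 (inert).
Summing: n_T = 1.59 + 0.5X.
Mole fractions y_i = n_i/n_T; Kp = p_M^3 / (p_D^2) with p_i = y_i·P.
Substituting and setting equal to 0.211 bar gives a polynomial in X; the root in (0,1) is X = 0.262.

X = 0.262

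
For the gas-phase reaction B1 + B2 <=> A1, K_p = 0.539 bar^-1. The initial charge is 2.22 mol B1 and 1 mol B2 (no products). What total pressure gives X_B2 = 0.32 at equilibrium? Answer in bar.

P = 1.33 bar

Let X = conversion of B2 (basis 1 mol B2); extent of reaction ξ = X.
Mole table: n_B1 = 2.22 − X; n_B2 = 1 − X; n_A1 = X.
Total moles n_T = 3.22 − X.
K_p = p_A1 / (p_B1 p_B2) with p_i = (n_i/n_T)·P.
At X = 0.32: the mole-fraction product g(X) = Π y_i^ν_i = 0.7183. Since K_p = g(X)·P^{-1}, P = (g/K_p)^(1/1) = (0.7183/0.539)^(1/1) = 1.33 bar.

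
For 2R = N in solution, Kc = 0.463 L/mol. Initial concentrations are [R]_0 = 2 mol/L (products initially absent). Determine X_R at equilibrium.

X = 0.487

Let X = conversion of R; extent ξ = 2X/2 mol/L.
Concentrations: [R] = 2 − 2X; [N] = 1X.
Kc = [N] / ([R]^2).
Solving Kc = 0.463 for X ∈ (0,1): X = 0.487.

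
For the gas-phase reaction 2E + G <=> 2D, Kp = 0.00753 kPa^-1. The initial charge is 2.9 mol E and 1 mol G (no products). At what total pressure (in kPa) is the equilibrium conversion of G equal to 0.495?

P = 241 kPa

Take 1 mol G as basis and let X be its fractional conversion, so ξ = X.
Moles: n_E = 2.9 − 2X; n_G = 1 − X; n_D = 2X.
Total moles n_T = 3.9 − X.
Kp = p_D^2 / (p_E^2 p_G) with p_i = (n_i/n_T)·P.
At X = 0.495: the mole-fraction product g(X) = Π y_i^ν_i = 1.811. Since Kp = g(X)·P^{-1}, P = (g/Kp)^(1/1) = (1.811/0.00753)^(1/1) = 241 kPa.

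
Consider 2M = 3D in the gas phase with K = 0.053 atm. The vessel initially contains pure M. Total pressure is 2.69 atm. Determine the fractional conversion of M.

Take 1 mol M as basis and let X be its fractional conversion, so ξ = 0.5X.
Mole table: n_M = 1 − X; n_D = 1.5X.
n_T = Σnᵢ = 1 + 0.5X.
With p_i = (n_i/n_T)P, K = p_D^3 / (p_M^2).
Setting this equal to 0.053 atm and taking the physical root (0 < X < 1) gives X = 0.164.

X = 0.164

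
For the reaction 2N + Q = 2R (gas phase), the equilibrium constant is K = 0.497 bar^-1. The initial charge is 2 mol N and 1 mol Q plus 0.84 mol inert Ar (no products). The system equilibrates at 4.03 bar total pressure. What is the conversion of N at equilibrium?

Basis: 2 mol N initially; let X = conversion of N. Extent ξ = X.
Species balance: n_N = 2 − 2X; n_Q = 1 − X; n_R = 2X; n_I = 0.84 (inert).
Total moles n_T = 3.84 − X.
With p_i = (n_i/n_T)P, K = p_R^2 / (p_N^2 p_Q).
Substituting and setting equal to 0.497 bar^-1 gives a polynomial in X; the root in (0,1) is X = 0.375.

X = 0.375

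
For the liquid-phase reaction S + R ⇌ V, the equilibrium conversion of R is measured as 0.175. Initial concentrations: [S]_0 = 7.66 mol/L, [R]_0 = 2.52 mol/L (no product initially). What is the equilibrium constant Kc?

Let X = conversion of R.
Concentrations: [S] = 7.66 − 2.52X; [R] = 2.52 − 2.52X; [V] = 2.52X.
At X = 0.175: [S] = 7.22, [R] = 2.08, [V] = 0.441.
Kc = [V] / ([S] [R]) = 0.0294 L/mol.

Kc = 0.0294 L/mol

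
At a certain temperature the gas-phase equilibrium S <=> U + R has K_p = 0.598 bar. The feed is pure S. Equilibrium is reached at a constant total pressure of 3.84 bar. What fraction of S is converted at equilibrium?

Basis: 1 mol S initially; let X = conversion of S. Extent ξ = X.
Species balance: n_S = 1 − X; n_U = X; n_R = X.
n_T = Σnᵢ = 1 + X.
With p_i = (n_i/n_T)P, K_p = p_U p_R / (p_S).
This yields a degree-2 equation in X; solving on (0,1), X = 0.367.

X = 0.367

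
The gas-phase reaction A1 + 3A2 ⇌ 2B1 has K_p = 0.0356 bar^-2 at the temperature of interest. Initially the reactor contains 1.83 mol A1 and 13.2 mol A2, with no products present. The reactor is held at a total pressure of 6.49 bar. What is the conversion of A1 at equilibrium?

Basis: 1.83 mol A1 initially; let X = conversion of A1. Extent ξ = 1.83X.
Moles: n_A1 = 1.83 − 1.83X; n_A2 = 13.2 − 5.49X; n_B1 = 3.66X.
n_T = Σnᵢ = 15 − 3.66X.
y_i = n_i/n_T, p_i = y_i·P. K_p = p_B1^2 / (p_A1 p_A2^3).
Equating to 0.0356 bar^-2 and solving on 0 < X < 1: X = 0.642.

X = 0.642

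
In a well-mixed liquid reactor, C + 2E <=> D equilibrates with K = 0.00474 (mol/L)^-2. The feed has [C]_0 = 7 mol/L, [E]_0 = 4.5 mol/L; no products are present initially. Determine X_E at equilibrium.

X = 0.186

Let X = conversion of E; extent ξ = 4.5X/2 mol/L.
Concentrations: [C] = 7 − 2.25X; [E] = 4.5 − 4.5X; [D] = 2.25X.
K = [D] / ([C] [E]^2).
Equating to 0.00474 (mol/L)^-2: the physical root is X = 0.186.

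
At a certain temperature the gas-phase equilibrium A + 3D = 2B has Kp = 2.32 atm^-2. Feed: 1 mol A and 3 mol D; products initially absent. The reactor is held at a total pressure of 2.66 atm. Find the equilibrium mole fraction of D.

y_D = 0.428

Take 1 mol A as basis and let X be its fractional conversion, so ξ = X.
Mole table: n_A = 1 − X; n_D = 3 − 3X; n_B = 2X.
n_T = Σnᵢ = 4 − 2X.
With p_i = (n_i/n_T)P, Kp = p_B^2 / (p_A p_D^3).
Substituting and setting equal to 2.32 atm^-2 gives a polynomial in X; the root in (0,1) is X = 0.600.
Then n_D = 1.2, n_T = 2.8, so y_D = 0.428.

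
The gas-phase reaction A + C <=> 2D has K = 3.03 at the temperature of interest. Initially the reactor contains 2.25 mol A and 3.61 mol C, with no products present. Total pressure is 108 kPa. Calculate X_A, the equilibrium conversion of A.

Basis: 2.25 mol A initially; let X = conversion of A. Extent ξ = 2.25X.
At extent ξ: n_A = 2.25 − 2.25X; n_C = 3.61 − 2.25X; n_D = 4.5X.
Since Δν = 0, n_T = 5.86 throughout.
With p_i = (n_i/n_T)P, K = p_D^2 / (p_A p_C).
Substituting and setting equal to 3.03 gives a polynomial in X; the root in (0,1) is X = 0.575.

X = 0.575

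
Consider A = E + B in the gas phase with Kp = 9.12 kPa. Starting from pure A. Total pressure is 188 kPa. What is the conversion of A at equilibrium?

Basis: 1 mol A initially; let X = conversion of A. Extent ξ = X.
At extent ξ: n_A = 1 − X; n_E = X; n_B = X.
Summing: n_T = 1 + X.
With p_i = (n_i/n_T)P, Kp = p_E p_B / (p_A).
Equating to 9.12 kPa and solving on 0 < X < 1: X = 0.215.

X = 0.215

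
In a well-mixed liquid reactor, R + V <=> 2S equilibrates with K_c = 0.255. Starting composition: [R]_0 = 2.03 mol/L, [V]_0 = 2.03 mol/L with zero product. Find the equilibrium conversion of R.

X = 0.202

Let X = conversion of R; extent ξ = 2.03·X mol/L.
Concentrations: [R] = 2.03 − 2.03X; [V] = 2.03 − 2.03X; [S] = 4.06X.
K_c = [S]^2 / ([R] [V]).
Setting equal to 0.255 and solving for X on (0,1) gives X = 0.202.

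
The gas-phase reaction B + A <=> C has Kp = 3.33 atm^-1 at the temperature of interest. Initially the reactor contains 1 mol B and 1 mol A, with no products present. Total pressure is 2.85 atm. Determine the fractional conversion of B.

Basis: 1 mol B initially; let X = conversion of B. Extent ξ = X.
Mole table: n_B = 1 − X; n_A = 1 − X; n_C = X.
n_T = Σnᵢ = 2 − X.
y_i = n_i/n_T, p_i = y_i·P. Kp = p_C / (p_B p_A).
Substituting and setting equal to 3.33 atm^-1 gives a polynomial in X; the root in (0,1) is X = 0.691.

X = 0.691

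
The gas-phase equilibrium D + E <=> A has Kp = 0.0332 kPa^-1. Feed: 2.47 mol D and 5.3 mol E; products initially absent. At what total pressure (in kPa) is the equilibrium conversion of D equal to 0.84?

P = 279 kPa

Let X = conversion of D (basis 2.47 mol D); extent of reaction ξ = 2.47X.
Moles: n_D = 2.47 − 2.47X; n_E = 5.3 − 2.47X; n_A = 2.47X.
Summing: n_T = 7.77 − 2.47X.
Kp = p_A / (p_D p_E) with p_i = (n_i/n_T)·P.
At X = 0.84: the mole-fraction product g(X) = Π y_i^ν_i = 9.271. Since Kp = g(X)·P^{-1}, P = (g/Kp)^(1/1) = (9.271/0.0332)^(1/1) = 279 kPa.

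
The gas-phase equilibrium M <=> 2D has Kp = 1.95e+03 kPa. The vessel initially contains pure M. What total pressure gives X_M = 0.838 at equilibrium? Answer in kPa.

Basis: 1 mol M initially; let X = conversion of M. Extent ξ = X.
Mole table: n_M = 1 − X; n_D = 2X.
Total moles n_T = 1 + X.
Kp = p_D^2 / (p_M) with p_i = (n_i/n_T)·P.
At X = 0.838: the mole-fraction product g(X) = Π y_i^ν_i = 9.434. Since Kp = g(X)·P^{1}, P = (Kp/g)^(1/1) = (1.95e+03/9.434)^(1/1) = 207 kPa.

P = 207 kPa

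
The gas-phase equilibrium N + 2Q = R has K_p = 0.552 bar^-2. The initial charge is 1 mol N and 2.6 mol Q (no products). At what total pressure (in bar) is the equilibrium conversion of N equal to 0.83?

Basis: 1 mol N initially; let X = conversion of N. Extent ξ = X.
Species balance: n_N = 1 − X; n_Q = 2.6 − 2X; n_R = X.
Summing: n_T = 3.6 − 2X.
K_p = p_R / (p_N p_Q^2) with p_i = (n_i/n_T)·P.
At X = 0.83: the mole-fraction product g(X) = Π y_i^ν_i = 20.8. Since K_p = g(X)·P^{-2}, P = (g/K_p)^(1/2) = (20.8/0.552)^(1/2) = 6.14 bar.

P = 6.14 bar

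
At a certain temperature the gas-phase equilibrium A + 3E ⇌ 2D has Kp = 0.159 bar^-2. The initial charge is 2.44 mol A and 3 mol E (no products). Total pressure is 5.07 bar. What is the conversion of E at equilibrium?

Take 3 mol E as basis and let X be its fractional conversion, so ξ = X.
Species balance: n_A = 2.44 − X; n_E = 3 − 3X; n_D = 2X.
Total moles n_T = 5.44 − 2X.
Mole fractions y_i = n_i/n_T; Kp = p_D^2 / (p_A p_E^3) with p_i = y_i·P.
Substituting and setting equal to 0.159 bar^-2 gives a polynomial in X; the root in (0,1) is X = 0.532.

X = 0.532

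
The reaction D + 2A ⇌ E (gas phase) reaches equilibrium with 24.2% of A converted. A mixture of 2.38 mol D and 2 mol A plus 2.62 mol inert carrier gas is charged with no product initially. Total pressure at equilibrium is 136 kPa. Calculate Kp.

Let X = conversion of A (basis 2 mol A); extent of reaction ξ = X.
Moles: n_D = 2.38 − X; n_A = 2 − 2X; n_E = X; n_I = 2.62 (inert).
Summing: n_T = 7 − 2X.
At X = 0.242: n_D = 2.14, n_A = 1.52, n_E = 0.242, n_T = 6.52.
p_i = (n_i/n_T)·P. Kp = p_E / (p_D p_A^2) = 0.000113 kPa^-2.

Kp = 0.000113 kPa^-2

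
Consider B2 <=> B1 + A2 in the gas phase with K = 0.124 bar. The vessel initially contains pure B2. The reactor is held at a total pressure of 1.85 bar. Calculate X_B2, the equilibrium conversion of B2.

X = 0.251

Take 1 mol B2 as basis and let X be its fractional conversion, so ξ = X.
At extent ξ: n_B2 = 1 − X; n_B1 = X; n_A2 = X.
n_T = Σnᵢ = 1 + X.
Mole fractions y_i = n_i/n_T; K = p_B1 p_A2 / (p_B2) with p_i = y_i·P.
Equating to 0.124 bar and solving on 0 < X < 1: X = 0.251.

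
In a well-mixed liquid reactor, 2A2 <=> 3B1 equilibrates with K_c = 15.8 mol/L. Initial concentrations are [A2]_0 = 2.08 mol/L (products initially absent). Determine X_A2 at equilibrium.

Let X = conversion of A2; extent ξ = 2.08X/2 mol/L.
Concentrations: [A2] = 2.08 − 2.08X; [B1] = 3.12X.
K_c = [B1]^3 / ([A2]^2).
This equals 15.8 at X = 0.650 (the root in 0 < X < 1).

X = 0.650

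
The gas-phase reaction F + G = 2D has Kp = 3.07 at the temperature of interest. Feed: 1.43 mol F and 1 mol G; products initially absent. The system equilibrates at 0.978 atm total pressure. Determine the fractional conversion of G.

X = 0.551

Let X = conversion of G (basis 1 mol G); extent of reaction ξ = X.
At extent ξ: n_F = 1.43 − X; n_G = 1 − X; n_D = 2X.
Total moles n_T = 2.43 (Δν = 0, constant).
y_i = n_i/n_T, p_i = y_i·P. Kp = p_D^2 / (p_F p_G).
Substituting and setting equal to 3.07 gives a polynomial in X; the root in (0,1) is X = 0.551.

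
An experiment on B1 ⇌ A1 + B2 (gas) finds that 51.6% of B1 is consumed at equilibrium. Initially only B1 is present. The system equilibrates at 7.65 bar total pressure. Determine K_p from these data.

Let X = conversion of B1 (basis 1 mol B1); extent of reaction ξ = X.
Mole table: n_B1 = 1 − X; n_A1 = X; n_B2 = X.
Total moles n_T = 1 + X.
At X = 0.516: n_B1 = 0.484, n_A1 = 0.516, n_B2 = 0.516, n_T = 1.52.
p_i = (n_i/n_T)·P. K_p = p_A1 p_B2 / (p_B1) = 2.78 bar.

K_p = 2.78 bar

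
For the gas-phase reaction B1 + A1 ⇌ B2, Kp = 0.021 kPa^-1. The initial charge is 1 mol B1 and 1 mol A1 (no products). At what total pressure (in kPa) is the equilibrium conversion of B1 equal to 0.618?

Take 1 mol B1 as basis and let X be its fractional conversion, so ξ = X.
Species balance: n_B1 = 1 − X; n_A1 = 1 − X; n_B2 = X.
Summing: n_T = 2 − X.
Kp = p_B2 / (p_B1 p_A1) with p_i = (n_i/n_T)·P.
At X = 0.618: the mole-fraction product g(X) = Π y_i^ν_i = 5.853. Since Kp = g(X)·P^{-1}, P = (g/Kp)^(1/1) = (5.853/0.021)^(1/1) = 279 kPa.

P = 279 kPa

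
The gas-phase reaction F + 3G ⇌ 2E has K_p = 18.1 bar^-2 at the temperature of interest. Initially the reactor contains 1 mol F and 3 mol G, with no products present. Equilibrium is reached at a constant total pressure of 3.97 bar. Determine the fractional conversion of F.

Take 1 mol F as basis and let X be its fractional conversion, so ξ = X.
At extent ξ: n_F = 1 − X; n_G = 3 − 3X; n_E = 2X.
Summing: n_T = 4 − 2X.
With p_i = (n_i/n_T)P, K_p = p_E^2 / (p_F p_G^3).
Substituting and setting equal to 18.1 bar^-2 gives a polynomial in X; the root in (0,1) is X = 0.791.

X = 0.791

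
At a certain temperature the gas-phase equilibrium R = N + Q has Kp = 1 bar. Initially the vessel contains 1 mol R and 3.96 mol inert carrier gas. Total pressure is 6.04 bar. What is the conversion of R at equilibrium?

Let X = conversion of R (basis 1 mol R); extent of reaction ξ = X.
Mole table: n_R = 1 − X; n_N = X; n_Q = X; n_I = 3.96 (inert).
Summing: n_T = 4.96 + X.
y_i = n_i/n_T, p_i = y_i·P. Kp = p_N p_Q / (p_R).
Substituting and setting equal to 1 bar gives a polynomial in X; the root in (0,1) is X = 0.604.

X = 0.604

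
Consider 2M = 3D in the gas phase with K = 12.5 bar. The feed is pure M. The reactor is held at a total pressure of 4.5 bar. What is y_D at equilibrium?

y_D = 0.671

Take 1 mol M as basis and let X be its fractional conversion, so ξ = 0.5X.
Moles: n_M = 1 − X; n_D = 1.5X.
n_T = Σnᵢ = 1 + 0.5X.
Mole fractions y_i = n_i/n_T; K = p_D^3 / (p_M^2) with p_i = y_i·P.
Setting this equal to 12.5 bar and taking the physical root (0 < X < 1) gives X = 0.576.
Then n_D = 0.864, n_T = 1.29, so y_D = 0.671.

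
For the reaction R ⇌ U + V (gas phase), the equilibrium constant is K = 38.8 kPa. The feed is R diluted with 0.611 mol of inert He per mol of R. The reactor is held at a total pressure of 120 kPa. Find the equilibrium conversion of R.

Take 1 mol R as basis and let X be its fractional conversion, so ξ = X.
Moles: n_R = 1 − X; n_U = X; n_V = X; n_I = 0.611 (inert).
n_T = Σnᵢ = 1.61 + X.
y_i = n_i/n_T, p_i = y_i·P. K = p_U p_V / (p_R).
Substituting and setting equal to 38.8 kPa gives a polynomial in X; the root in (0,1) is X = 0.557.

X = 0.557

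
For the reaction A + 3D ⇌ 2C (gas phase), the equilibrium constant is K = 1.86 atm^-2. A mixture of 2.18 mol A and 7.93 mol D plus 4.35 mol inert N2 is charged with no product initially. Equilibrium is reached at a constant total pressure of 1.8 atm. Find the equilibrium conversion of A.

X = 0.492

Basis: 2.18 mol A initially; let X = conversion of A. Extent ξ = 2.18X.
Species balance: n_A = 2.18 − 2.18X; n_D = 7.93 − 6.54X; n_C = 4.36X; n_I = 4.35 (inert).
Summing: n_T = 14.5 − 4.36X.
With p_i = (n_i/n_T)P, K = p_C^2 / (p_A p_D^3).
This yields a degree-4 equation in X; solving on (0,1), X = 0.492.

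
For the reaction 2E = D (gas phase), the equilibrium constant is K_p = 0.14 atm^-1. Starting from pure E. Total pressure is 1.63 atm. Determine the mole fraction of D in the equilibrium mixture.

y_D = 0.161

Basis: 1 mol E initially; let X = conversion of E. Extent ξ = 0.5X.
Mole table: n_E = 1 − X; n_D = 0.5X.
n_T = Σnᵢ = 1 − 0.5X.
Mole fractions y_i = n_i/n_T; K_p = p_D / (p_E^2) with p_i = y_i·P.
Equating to 0.14 atm^-1 and solving on 0 < X < 1: X = 0.277.
Then n_D = 0.138, n_T = 0.862, so y_D = 0.161.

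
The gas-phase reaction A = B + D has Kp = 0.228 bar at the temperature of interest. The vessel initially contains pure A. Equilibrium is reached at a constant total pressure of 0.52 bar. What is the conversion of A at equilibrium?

X = 0.552

Basis: 1 mol A initially; let X = conversion of A. Extent ξ = X.
At extent ξ: n_A = 1 − X; n_B = X; n_D = X.
n_T = Σnᵢ = 1 + X.
y_i = n_i/n_T, p_i = y_i·P. Kp = p_B p_D / (p_A).
Substituting and setting equal to 0.228 bar gives a polynomial in X; the root in (0,1) is X = 0.552.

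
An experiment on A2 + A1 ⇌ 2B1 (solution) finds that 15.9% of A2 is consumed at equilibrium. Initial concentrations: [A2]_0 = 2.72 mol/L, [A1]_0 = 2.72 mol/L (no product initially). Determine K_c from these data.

Let X = conversion of A2.
Concentrations: [A2] = 2.72 − 2.72X; [A1] = 2.72 − 2.72X; [B1] = 5.44X.
At X = 0.159: [A2] = 2.29, [A1] = 2.29, [B1] = 0.865.
K_c = [B1]^2 / ([A2] [A1]) = 0.143.

K_c = 0.143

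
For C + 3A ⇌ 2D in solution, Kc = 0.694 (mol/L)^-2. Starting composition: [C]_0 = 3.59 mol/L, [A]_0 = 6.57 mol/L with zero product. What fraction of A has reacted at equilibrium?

Let X = conversion of A; extent ξ = 6.57X/3 mol/L.
Concentrations: [C] = 3.59 − 2.19X; [A] = 6.57 − 6.57X; [D] = 4.38X.
Kc = [D]^2 / ([C] [A]^3).
Setting equal to 0.694 and solving for X on (0,1) gives X = 0.711.

X = 0.711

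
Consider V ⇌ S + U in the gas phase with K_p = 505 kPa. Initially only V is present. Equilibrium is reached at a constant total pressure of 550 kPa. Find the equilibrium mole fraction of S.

Basis: 1 mol V initially; let X = conversion of V. Extent ξ = X.
Species balance: n_V = 1 − X; n_S = X; n_U = X.
n_T = Σnᵢ = 1 + X.
With p_i = (n_i/n_T)P, K_p = p_S p_U / (p_V).
Substituting and setting equal to 505 kPa gives a polynomial in X; the root in (0,1) is X = 0.692.
Then n_S = 0.692, n_T = 1.69, so y_S = 0.409.

y_S = 0.409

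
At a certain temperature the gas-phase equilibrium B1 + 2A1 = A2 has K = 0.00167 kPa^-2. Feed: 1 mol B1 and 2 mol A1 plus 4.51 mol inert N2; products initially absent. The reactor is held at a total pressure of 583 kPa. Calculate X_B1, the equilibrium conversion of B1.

X = 0.770

Take 1 mol B1 as basis and let X be its fractional conversion, so ξ = X.
Species balance: n_B1 = 1 − X; n_A1 = 2 − 2X; n_A2 = X; n_I = 4.51 (inert).
Summing: n_T = 7.51 − 2X.
Mole fractions y_i = n_i/n_T; K = p_A2 / (p_B1 p_A1^2) with p_i = y_i·P.
Equating to 0.00167 kPa^-2 and solving on 0 < X < 1: X = 0.770.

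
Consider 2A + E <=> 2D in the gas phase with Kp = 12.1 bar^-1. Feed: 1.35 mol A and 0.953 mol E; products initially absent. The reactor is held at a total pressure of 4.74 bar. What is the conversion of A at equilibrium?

X = 0.787

Basis: 1.35 mol A initially; let X = conversion of A. Extent ξ = 0.675X.
Species balance: n_A = 1.35 − 1.35X; n_E = 0.953 − 0.675X; n_D = 1.35X.
Summing: n_T = 2.3 − 0.675X.
With p_i = (n_i/n_T)P, Kp = p_D^2 / (p_A^2 p_E).
This yields a degree-3 equation in X; solving on (0,1), X = 0.787.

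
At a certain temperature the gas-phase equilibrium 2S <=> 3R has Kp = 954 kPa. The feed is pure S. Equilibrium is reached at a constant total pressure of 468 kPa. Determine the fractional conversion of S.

X = 0.543

Take 1 mol S as basis and let X be its fractional conversion, so ξ = 0.5X.
Mole table: n_S = 1 − X; n_R = 1.5X.
Total moles n_T = 1 + 0.5X.
y_i = n_i/n_T, p_i = y_i·P. Kp = p_R^3 / (p_S^2).
This yields a degree-3 equation in X; solving on (0,1), X = 0.543.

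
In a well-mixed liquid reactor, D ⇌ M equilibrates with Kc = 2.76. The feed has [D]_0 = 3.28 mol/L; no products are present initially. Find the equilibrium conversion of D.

X = 0.734

Let X = conversion of D; extent ξ = 3.28·X mol/L.
Concentrations: [D] = 3.28 − 3.28X; [M] = 3.28X.
Kc = [M] / ([D]).
Equating to 2.76: the physical root is X = 0.734.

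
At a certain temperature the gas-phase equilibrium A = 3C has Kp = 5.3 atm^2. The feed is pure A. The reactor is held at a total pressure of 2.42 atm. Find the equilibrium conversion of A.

Basis: 1 mol A initially; let X = conversion of A. Extent ξ = X.
Moles: n_A = 1 − X; n_C = 3X.
Total moles n_T = 1 + 2X.
Mole fractions y_i = n_i/n_T; Kp = p_C^3 / (p_A) with p_i = y_i·P.
This yields a degree-3 equation in X; solving on (0,1), X = 0.403.

X = 0.403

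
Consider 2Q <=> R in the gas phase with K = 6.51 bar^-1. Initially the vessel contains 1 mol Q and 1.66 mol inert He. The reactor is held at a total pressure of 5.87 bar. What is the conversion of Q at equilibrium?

X = 0.843

Take 1 mol Q as basis and let X be its fractional conversion, so ξ = 0.5X.
Mole table: n_Q = 1 − X; n_R = 0.5X; n_I = 1.66 (inert).
Summing: n_T = 2.66 − 0.5X.
Mole fractions y_i = n_i/n_T; K = p_R / (p_Q^2) with p_i = y_i·P.
This yields a degree-2 equation in X; solving on (0,1), X = 0.843.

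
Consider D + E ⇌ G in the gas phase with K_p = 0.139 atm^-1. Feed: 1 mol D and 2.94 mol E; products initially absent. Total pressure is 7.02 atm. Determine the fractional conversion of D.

Basis: 1 mol D initially; let X = conversion of D. Extent ξ = X.
At extent ξ: n_D = 1 − X; n_E = 2.94 − X; n_G = X.
Total moles n_T = 3.94 − X.
y_i = n_i/n_T, p_i = y_i·P. K_p = p_G / (p_D p_E).
Setting this equal to 0.139 atm^-1 and taking the physical root (0 < X < 1) gives X = 0.412.

X = 0.412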